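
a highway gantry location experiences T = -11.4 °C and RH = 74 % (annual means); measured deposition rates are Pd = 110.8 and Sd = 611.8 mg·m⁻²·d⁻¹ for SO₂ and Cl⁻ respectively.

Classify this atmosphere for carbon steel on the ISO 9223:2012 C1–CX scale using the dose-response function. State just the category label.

C3

carbon steel: T≤10 °C ⇒ hinge +0.150·(-11.4−10) = -3.2100
  SO₂ term: 1.77·110.8^0.52·exp(0.02·74-3.2100) = 3.629
  Cl⁻ term: 0.102·611.8^0.62·exp(0.033·74+0.04·-11.4) = 39.7
  sum: 3.629 + 39.7 → r_corr = 43.33 μm/a
ISO 9223 Table 2 (carbon steel): 25 < 43.3 ≤ 50 μm/a ⇒ C3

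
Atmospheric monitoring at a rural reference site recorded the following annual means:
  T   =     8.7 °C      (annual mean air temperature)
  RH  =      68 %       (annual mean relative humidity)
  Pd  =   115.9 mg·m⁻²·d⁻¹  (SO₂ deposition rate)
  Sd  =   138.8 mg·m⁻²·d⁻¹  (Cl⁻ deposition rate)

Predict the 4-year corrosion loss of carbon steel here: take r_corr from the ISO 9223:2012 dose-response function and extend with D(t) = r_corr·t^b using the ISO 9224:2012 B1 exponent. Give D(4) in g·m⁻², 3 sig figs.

D(4) = 1.56e+03 g·m⁻²

carbon steel: T≤10 °C ⇒ hinge +0.150·(8.7−10) = -0.1950
  SO₂ term: 1.77·115.9^0.52·exp(0.02·68-0.1950) = 67.18
  Cl⁻ term: 0.102·138.8^0.62·exp(0.033·68+0.04·8.7) = 29.01
  r_corr = 67.18 + 29.01 = 96.19 μm/a
Long-term exponent b (ISO 9224 Table 2, B1) = 0.523
  D(4) = 96.19 × 4^0.523 = 96.19 × 2.065 = 198.6 μm
  Mass loss = 198.6 μm × 7.85 g/cm³ = 1559 g·m⁻²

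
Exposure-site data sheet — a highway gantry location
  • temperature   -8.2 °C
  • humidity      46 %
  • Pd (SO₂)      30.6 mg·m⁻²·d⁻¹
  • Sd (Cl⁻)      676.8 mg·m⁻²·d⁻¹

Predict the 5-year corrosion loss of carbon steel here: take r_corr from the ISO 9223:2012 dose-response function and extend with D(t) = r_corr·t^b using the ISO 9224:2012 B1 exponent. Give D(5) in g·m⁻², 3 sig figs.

D(5) = 379 g·m⁻²

carbon steel: T≤10 °C ⇒ hinge +0.150·(-8.2−10) = -2.7300
  sulphur-dioxide contribution → 1.716 μm/a
  chloride contribution → 19.07 μm/a
  ⇒ r_corr(carbon steel) = 20.78 μm/a
ISO 9224: D(t) = r_corr · t^b with b = 0.523 (carbon steel, B1)
  D(5) = 20.78 × 5^0.523 = 20.78 × 2.32 = 48.23 μm
  Mass loss = 48.23 μm × 7.85 g/cm³ = 378.6 g·m⁻²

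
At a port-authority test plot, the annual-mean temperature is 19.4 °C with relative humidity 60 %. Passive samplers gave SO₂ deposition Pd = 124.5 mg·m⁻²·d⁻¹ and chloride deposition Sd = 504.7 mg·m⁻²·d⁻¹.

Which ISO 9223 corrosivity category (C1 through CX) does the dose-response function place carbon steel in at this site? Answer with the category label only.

C5

carbon steel: temperature factor f = -0.054·(9.4) = -0.5076
  Pd branch = 1.77·Pd^0.52·e^(0.02·RH+f) = 43.47 μm/a
  Cl⁻ term: 0.102·504.7^0.62·exp(0.033·60+0.04·19.4) = 76.1
  sum: 43.47 + 76.1 → r_corr = 119.6 μm/a
ISO 9223 Table 2 (carbon steel): 80 < 120 ≤ 200 μm/a ⇒ C5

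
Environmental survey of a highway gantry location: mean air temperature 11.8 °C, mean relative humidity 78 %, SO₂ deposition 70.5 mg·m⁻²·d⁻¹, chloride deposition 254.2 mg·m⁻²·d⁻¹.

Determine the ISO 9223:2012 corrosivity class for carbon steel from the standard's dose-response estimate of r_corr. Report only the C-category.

carbon steel: temperature factor f = -0.054·(1.8) = -0.0972
  Pd branch = 1.77·Pd^0.52·e^(0.02·RH+f) = 69.87 μm/a
  Cl⁻ term: 0.102·254.2^0.62·exp(0.033·78+0.04·11.8) = 66.48
  r_corr = 69.87 + 66.48 = 136.4 μm/a
Category bounds: 80…200 μm/a bracket r_corr ⇒ C5

C5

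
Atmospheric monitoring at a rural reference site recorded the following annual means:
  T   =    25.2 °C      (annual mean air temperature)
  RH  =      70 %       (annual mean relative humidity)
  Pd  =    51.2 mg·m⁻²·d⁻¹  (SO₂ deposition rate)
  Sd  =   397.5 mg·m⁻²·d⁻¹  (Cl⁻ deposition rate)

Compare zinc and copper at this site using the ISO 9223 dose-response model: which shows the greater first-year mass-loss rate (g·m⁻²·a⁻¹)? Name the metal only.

zinc: f(T) = -0.071·(T−10) [T>10 °C] = -1.0792
  SO₂ term: 0.0129·51.2^0.44·exp(0.046·70-1.0792) = 0.62
  Cl⁻ term: 0.0175·397.5^0.57·exp(0.008·70+0.085·25.2) = 7.909
  sum: 0.62 + 7.909 → r_corr = 8.529 μm/a
  mass loss = 8.529 μm/a × 7.14 g/cm³ = 60.9 g·m⁻²·a⁻¹
copper: f(T) = -0.080·(T−10) [T>10 °C] = -1.2160
  Pd branch = 0.0053·Pd^0.26·e^(0.059·RH+f) = 0.2718 μm/a
  Sd branch = 0.01025·Sd^0.27·e^(0.036·RH+0.049·T) = 2.204 μm/a
  sum: 0.2718 + 2.204 → r_corr = 2.476 μm/a
  mass loss = 2.476 μm/a × 8.96 g/cm³ = 22.18 g·m⁻²·a⁻¹
Ordering by g·m⁻²·a⁻¹: zinc (60.9) > copper (22.2)

zinc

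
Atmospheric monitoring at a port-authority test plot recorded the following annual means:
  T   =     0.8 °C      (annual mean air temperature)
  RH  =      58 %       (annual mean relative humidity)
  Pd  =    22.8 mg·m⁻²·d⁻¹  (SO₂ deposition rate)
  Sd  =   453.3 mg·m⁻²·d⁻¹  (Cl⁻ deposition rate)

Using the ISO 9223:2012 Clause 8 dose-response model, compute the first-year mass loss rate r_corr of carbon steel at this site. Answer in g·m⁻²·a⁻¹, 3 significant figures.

r_corr = 305 g·m⁻²·a⁻¹

carbon steel: temperature factor f = +0.150·(-9.2) = -1.3800
  Pd branch = 1.77·Pd^0.52·e^(0.02·RH+f) = 7.22 μm/a
  Sd branch = 0.102·Sd^0.62·e^(0.033·RH+0.04·T) = 31.67 μm/a
  r_corr = 7.22 + 31.67 = 38.89 μm/a
Convert to mass loss: 38.89 μm/a × 7.85 g/cm³ = 305.3 g·m⁻²·a⁻¹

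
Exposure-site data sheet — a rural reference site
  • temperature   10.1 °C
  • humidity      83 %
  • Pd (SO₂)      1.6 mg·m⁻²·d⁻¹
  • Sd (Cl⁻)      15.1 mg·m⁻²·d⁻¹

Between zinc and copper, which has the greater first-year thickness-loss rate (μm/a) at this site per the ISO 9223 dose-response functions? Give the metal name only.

zinc: T>10 °C ⇒ hinge -0.071·(10.1−10) = -0.0071
  Pd branch = 0.0129·Pd^0.44·e^(0.046·RH+f) = 0.7169 μm/a
  Cl⁻ term: 0.0175·15.1^0.57·exp(0.008·83+0.085·10.1) = 0.3769
  sum: 0.7169 + 0.3769 → r_corr = 1.094 μm/a
copper: f(T) = -0.080·(T−10) [T>10 °C] = -0.0080
  SO₂ term: 0.0053·1.6^0.26·exp(0.059·83-0.0080) = 0.7954
  Cl⁻ term: 0.01025·15.1^0.27·exp(0.036·83+0.049·10.1) = 0.6945
  r_corr = 0.7954 + 0.6945 = 1.49 μm/a
Ordering by μm/a: copper (1.49) > zinc (1.09)

copper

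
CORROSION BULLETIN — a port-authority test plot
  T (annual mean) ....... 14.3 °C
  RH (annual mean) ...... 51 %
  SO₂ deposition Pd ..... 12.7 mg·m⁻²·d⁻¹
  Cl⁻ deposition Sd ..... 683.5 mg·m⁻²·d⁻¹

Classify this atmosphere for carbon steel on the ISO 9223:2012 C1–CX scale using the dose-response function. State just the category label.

carbon steel: temperature factor f = -0.054·(4.3) = -0.2322
  Pd branch = 1.77·Pd^0.52·e^(0.02·RH+f) = 14.59 μm/a
  Cl⁻ term: 0.102·683.5^0.62·exp(0.033·51+0.04·14.3) = 55.65
  sum: 14.59 + 55.65 → r_corr = 70.24 μm/a
Category bounds: 50…80 μm/a bracket r_corr ⇒ C4

C4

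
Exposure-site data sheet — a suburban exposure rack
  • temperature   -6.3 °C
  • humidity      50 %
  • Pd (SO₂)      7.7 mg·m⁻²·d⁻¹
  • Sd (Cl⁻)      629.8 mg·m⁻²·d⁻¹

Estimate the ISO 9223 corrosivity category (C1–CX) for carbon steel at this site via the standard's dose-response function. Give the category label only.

carbon steel: f(T) = +0.150·(T−10) [T≤10 °C] = -2.4450
  Pd branch = 1.77·Pd^0.52·e^(0.02·RH+f) = 1.206 μm/a
  Sd branch = 0.102·Sd^0.62·e^(0.033·RH+0.04·T) = 22.45 μm/a
  r_corr = 1.206 + 22.45 = 23.66 μm/a
23.7 μm/a falls in (1.3, 25] for carbon steel → category C2

C2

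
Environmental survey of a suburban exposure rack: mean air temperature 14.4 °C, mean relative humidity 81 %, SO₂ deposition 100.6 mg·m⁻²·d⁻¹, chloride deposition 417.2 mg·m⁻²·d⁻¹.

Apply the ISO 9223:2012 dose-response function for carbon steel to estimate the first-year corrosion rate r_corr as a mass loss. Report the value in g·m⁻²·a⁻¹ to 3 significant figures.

carbon steel: T>10 °C ⇒ hinge -0.054·(14.4−10) = -0.2376
  sulphur-dioxide contribution → 77.57 μm/a
  chloride contribution → 110.7 μm/a
  ⇒ r_corr(carbon steel) = 188.3 μm/a
Convert to mass loss: 188.3 μm/a × 7.85 g/cm³ = 1478 g·m⁻²·a⁻¹

r_corr = 1.48e+03 g·m⁻²·a⁻¹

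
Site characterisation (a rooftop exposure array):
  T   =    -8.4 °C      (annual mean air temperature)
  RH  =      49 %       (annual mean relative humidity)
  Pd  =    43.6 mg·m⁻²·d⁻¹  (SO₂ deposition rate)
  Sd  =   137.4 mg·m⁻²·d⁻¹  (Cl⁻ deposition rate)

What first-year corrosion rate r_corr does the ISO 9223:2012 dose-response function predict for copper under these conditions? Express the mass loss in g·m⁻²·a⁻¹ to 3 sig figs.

r_corr = 1.57 g·m⁻²·a⁻¹

copper: T≤10 °C ⇒ hinge +0.126·(-8.4−10) = -2.3184
  SO₂ term: 0.0053·43.6^0.26·exp(0.059·49-2.3184) = 0.02507
  Sd branch = 0.01025·Sd^0.27·e^(0.036·RH+0.049·T) = 0.1497 μm/a
  sum: 0.02507 + 0.1497 → r_corr = 0.1748 μm/a
Convert to mass loss: 0.1748 μm/a × 8.96 g/cm³ = 1.566 g·m⁻²·a⁻¹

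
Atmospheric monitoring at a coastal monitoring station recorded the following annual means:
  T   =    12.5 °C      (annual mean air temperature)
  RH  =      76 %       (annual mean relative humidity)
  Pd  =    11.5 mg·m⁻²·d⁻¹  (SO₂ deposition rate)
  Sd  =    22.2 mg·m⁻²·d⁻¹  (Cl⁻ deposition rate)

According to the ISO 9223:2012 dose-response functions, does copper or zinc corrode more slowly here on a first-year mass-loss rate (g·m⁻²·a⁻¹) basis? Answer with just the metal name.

zinc

copper: f(T) = -0.080·(T−10) [T>10 °C] = -0.2000
  SO₂ term: 0.0053·11.5^0.26·exp(0.059·76-0.2000) = 0.7254
  Cl⁻ term: 0.01025·22.2^0.27·exp(0.036·76+0.049·12.5) = 0.6737
  r_corr = 0.7254 + 0.6737 = 1.399 μm/a
  mass loss = 1.399 μm/a × 8.96 g/cm³ = 12.54 g·m⁻²·a⁻¹
zinc: temperature factor f = -0.071·(2.5) = -0.1775
  Pd branch = 0.0129·Pd^0.44·e^(0.046·RH+f) = 1.044 μm/a
  Cl⁻ term: 0.0175·22.2^0.57·exp(0.008·76+0.085·12.5) = 0.5444
  sum: 1.044 + 0.5444 → r_corr = 1.588 μm/a
  mass loss = 1.588 μm/a × 7.14 g/cm³ = 11.34 g·m⁻²·a⁻¹
Ordering by g·m⁻²·a⁻¹: copper (12.5) > zinc (11.3)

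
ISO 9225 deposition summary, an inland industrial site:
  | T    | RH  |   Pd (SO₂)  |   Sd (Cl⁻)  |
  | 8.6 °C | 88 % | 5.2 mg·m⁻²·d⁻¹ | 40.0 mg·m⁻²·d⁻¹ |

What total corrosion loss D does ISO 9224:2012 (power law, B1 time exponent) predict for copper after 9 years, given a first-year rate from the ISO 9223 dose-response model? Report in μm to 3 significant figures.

D(9) = 9.66 μm

copper: f(T) = +0.126·(T−10) [T≤10 °C] = -0.1764
  Pd branch = 0.0053·Pd^0.26·e^(0.059·RH+f) = 1.227 μm/a
  Cl⁻ term: 0.01025·40.0^0.27·exp(0.036·88+0.049·8.6) = 1.005
  sum: 1.227 + 1.005 → r_corr = 2.231 μm/a
Power-law: D(9) = r_corr · 9^0.667
  D(9) = 2.231 × 9^0.667 = 2.231 × 4.33 = 9.662 μm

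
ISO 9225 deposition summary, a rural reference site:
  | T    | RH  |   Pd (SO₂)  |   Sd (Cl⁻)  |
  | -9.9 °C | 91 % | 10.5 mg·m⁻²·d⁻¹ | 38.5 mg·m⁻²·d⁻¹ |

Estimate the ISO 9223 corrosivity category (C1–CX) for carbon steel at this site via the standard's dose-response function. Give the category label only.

carbon steel: temperature factor f = +0.150·(-19.9) = -2.9850
  Pd branch = 1.77·Pd^0.52·e^(0.02·RH+f) = 1.875 μm/a
  Cl⁻ term: 0.102·38.5^0.62·exp(0.033·91+0.04·-9.9) = 13.3
  r_corr = 1.875 + 13.3 = 15.17 μm/a
15.2 μm/a falls in (1.3, 25] for carbon steel → category C2

C2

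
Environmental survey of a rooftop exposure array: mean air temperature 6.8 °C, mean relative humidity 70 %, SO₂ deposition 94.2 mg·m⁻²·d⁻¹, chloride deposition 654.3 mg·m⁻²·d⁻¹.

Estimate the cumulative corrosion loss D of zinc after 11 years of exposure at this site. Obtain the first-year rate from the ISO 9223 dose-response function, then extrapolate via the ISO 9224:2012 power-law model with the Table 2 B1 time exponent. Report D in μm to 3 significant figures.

D(11) = 30.3 μm

zinc: temperature factor f = +0.038·(-3.2) = -0.1216
  sulphur-dioxide contribution → 2.112 μm/a
  chloride contribution → 2.199 μm/a
  ⇒ r_corr(zinc) = 4.312 μm/a
Long-term exponent b (ISO 9224 Table 2, B1) = 0.813
  D(11) = 4.312 × 11^0.813 = 4.312 × 7.025 = 30.29 μm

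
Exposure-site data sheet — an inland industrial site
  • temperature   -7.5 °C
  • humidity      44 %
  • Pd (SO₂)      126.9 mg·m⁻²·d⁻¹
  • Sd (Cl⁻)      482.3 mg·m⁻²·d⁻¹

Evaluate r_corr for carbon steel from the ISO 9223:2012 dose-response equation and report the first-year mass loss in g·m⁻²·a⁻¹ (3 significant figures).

r_corr = 147 g·m⁻²·a⁻¹

carbon steel: f(T) = +0.150·(T−10) [T≤10 °C] = -2.6250
  sulphur-dioxide contribution → 3.836 μm/a
  chloride contribution → 14.88 μm/a
  ⇒ r_corr(carbon steel) = 18.72 μm/a
Convert to mass loss: 18.72 μm/a × 7.85 g/cm³ = 146.9 g·m⁻²·a⁻¹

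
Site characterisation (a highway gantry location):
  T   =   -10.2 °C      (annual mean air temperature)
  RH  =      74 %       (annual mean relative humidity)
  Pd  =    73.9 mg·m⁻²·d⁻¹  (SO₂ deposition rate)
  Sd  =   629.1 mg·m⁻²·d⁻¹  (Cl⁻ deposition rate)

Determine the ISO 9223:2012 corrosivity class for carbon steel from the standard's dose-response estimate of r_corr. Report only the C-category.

C3

carbon steel: f(T) = +0.150·(T−10) [T≤10 °C] = -3.0300
  SO₂ term: 1.77·73.9^0.52·exp(0.02·74-3.0300) = 3.52
  Sd branch = 0.102·Sd^0.62·e^(0.033·RH+0.04·T) = 42.38 μm/a
  sum: 3.52 + 42.38 → r_corr = 45.9 μm/a
Category bounds: 25…50 μm/a bracket r_corr ⇒ C3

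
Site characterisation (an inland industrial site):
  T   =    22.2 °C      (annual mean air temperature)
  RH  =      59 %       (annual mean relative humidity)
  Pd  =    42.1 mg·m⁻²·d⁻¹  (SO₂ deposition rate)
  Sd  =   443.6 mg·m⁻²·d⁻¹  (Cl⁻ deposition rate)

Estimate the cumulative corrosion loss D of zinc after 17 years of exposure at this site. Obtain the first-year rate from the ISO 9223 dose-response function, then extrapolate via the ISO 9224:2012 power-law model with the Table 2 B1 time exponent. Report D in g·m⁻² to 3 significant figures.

D(17) = 457 g·m⁻²

zinc: temperature factor f = -0.071·(12.2) = -0.8662
  sulphur-dioxide contribution → 0.4244 μm/a
  chloride contribution → 5.975 μm/a
  total first-year rate 6.399 μm/a
Long-term exponent b (ISO 9224 Table 2, B1) = 0.813
  D(17) = 6.399 × 17^0.813 = 6.399 × 10.01 = 64.04 μm
  Mass loss = 64.04 μm × 7.14 g/cm³ = 457.3 g·m⁻²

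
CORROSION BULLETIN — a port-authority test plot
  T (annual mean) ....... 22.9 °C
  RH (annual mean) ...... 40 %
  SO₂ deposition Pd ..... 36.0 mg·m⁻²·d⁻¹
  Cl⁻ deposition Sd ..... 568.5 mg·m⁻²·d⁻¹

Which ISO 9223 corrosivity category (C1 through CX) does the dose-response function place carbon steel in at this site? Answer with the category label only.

carbon steel: T>10 °C ⇒ hinge -0.054·(22.9−10) = -0.6966
  SO₂ term: 1.77·36.0^0.52·exp(0.02·40-0.6966) = 12.65
  Cl⁻ term: 0.102·568.5^0.62·exp(0.033·40+0.04·22.9) = 48.71
  sum: 12.65 + 48.71 → r_corr = 61.36 μm/a
Category bounds: 50…80 μm/a bracket r_corr ⇒ C4

C4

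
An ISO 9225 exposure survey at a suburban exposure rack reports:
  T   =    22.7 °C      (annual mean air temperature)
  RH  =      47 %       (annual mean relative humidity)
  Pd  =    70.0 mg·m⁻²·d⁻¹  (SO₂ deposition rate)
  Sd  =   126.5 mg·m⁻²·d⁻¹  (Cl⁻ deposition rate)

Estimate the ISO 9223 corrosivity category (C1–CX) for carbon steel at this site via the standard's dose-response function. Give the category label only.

C3

carbon steel: f(T) = -0.054·(T−10) [T>10 °C] = -0.6858
  SO₂ term: 1.77·70.0^0.52·exp(0.02·47-0.6858) = 20.79
  Cl⁻ term: 0.102·126.5^0.62·exp(0.033·47+0.04·22.7) = 23.98
  r_corr = 20.79 + 23.98 = 44.77 μm/a
44.8 μm/a falls in (25, 50] for carbon steel → category C3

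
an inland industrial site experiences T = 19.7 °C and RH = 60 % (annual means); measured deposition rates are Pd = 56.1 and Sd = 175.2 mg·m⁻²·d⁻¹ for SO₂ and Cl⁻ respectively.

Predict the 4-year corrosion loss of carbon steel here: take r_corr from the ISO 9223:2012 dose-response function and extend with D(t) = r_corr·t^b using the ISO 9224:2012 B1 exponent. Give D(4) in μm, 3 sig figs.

carbon steel: temperature factor f = -0.054·(9.7) = -0.5238
  Pd branch = 1.77·Pd^0.52·e^(0.02·RH+f) = 28.26 μm/a
  Cl⁻ term: 0.102·175.2^0.62·exp(0.033·60+0.04·19.7) = 39.97
  sum: 28.26 + 39.97 → r_corr = 68.22 μm/a
Long-term exponent b (ISO 9224 Table 2, B1) = 0.523
  D(4) = 68.22 × 4^0.523 = 68.22 × 2.065 = 140.9 μm

D(4) = 141 μm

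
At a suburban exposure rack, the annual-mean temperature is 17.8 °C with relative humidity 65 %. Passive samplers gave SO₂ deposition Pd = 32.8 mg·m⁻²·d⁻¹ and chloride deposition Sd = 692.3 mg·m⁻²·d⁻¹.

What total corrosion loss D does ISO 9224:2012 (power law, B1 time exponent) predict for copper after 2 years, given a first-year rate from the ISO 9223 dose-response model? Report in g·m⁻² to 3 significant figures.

D(2) = 25.8 g·m⁻²

copper: T>10 °C ⇒ hinge -0.080·(17.8−10) = -0.6240
  sulphur-dioxide contribution → 0.3258 μm/a
  chloride contribution → 1.488 μm/a
  total first-year rate 1.814 μm/a
ISO 9224: D(t) = r_corr · t^b with b = 0.667 (copper, B1)
  D(2) = 1.814 × 2^0.667 = 1.814 × 1.588 = 2.88 μm
  Mass loss = 2.88 μm × 8.96 g/cm³ = 25.81 g·m⁻²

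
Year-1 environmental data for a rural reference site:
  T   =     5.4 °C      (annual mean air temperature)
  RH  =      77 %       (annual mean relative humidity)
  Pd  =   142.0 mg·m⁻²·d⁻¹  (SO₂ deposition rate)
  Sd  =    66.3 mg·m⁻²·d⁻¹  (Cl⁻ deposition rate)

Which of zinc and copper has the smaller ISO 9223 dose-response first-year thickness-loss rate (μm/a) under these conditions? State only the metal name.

zinc: temperature factor f = +0.038·(-4.6) = -0.1748
  SO₂ term: 0.0129·142.0^0.44·exp(0.046·77-0.1748) = 3.311
  Cl⁻ term: 0.0175·66.3^0.57·exp(0.008·77+0.085·5.4) = 0.56
  sum: 3.311 + 0.56 → r_corr = 3.871 μm/a
copper: f(T) = +0.126·(T−10) [T≤10 °C] = -0.5796
  Pd branch = 0.0053·Pd^0.26·e^(0.059·RH+f) = 1.012 μm/a
  Cl⁻ term: 0.01025·66.3^0.27·exp(0.036·77+0.049·5.4) = 0.6627
  r_corr = 1.012 + 0.6627 = 1.675 μm/a
Ordering by μm/a: zinc (3.87) > copper (1.67)

copper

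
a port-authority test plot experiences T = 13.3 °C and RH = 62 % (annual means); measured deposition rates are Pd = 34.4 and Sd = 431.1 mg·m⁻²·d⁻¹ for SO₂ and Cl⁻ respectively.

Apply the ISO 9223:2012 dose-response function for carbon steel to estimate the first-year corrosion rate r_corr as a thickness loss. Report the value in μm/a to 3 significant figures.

carbon steel: temperature factor f = -0.054·(3.3) = -0.1782
  Pd branch = 1.77·Pd^0.52·e^(0.02·RH+f) = 32.22 μm/a
  Sd branch = 0.102·Sd^0.62·e^(0.033·RH+0.04·T) = 57.76 μm/a
  sum: 32.22 + 57.76 → r_corr = 89.98 μm/a

r_corr = 90.0 μm/a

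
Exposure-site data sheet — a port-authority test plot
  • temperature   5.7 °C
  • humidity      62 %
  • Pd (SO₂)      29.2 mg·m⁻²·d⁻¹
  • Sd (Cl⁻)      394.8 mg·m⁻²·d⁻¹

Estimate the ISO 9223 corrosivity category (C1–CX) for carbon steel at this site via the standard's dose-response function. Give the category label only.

C4

carbon steel: f(T) = +0.150·(T−10) [T≤10 °C] = -0.6450
  Pd branch = 1.77·Pd^0.52·e^(0.02·RH+f) = 18.55 μm/a
  Cl⁻ term: 0.102·394.8^0.62·exp(0.033·62+0.04·5.7) = 40.36
  r_corr = 18.55 + 40.36 = 58.91 μm/a
ISO 9223 Table 2 (carbon steel): 50 < 58.9 ≤ 80 μm/a ⇒ C4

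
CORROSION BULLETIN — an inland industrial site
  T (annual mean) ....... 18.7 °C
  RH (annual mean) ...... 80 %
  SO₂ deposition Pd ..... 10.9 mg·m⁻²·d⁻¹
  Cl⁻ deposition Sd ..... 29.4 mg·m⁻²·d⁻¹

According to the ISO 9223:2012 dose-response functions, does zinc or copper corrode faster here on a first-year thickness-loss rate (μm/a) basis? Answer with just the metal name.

zinc

zinc: f(T) = -0.071·(T−10) [T>10 °C] = -0.6177
  SO₂ term: 0.0129·10.9^0.44·exp(0.046·80-0.6177) = 0.7889
  Sd branch = 0.0175·Sd^0.57·e^(0.008·RH+0.085·T) = 1.118 μm/a
  r_corr = 0.7889 + 1.118 = 1.906 μm/a
copper: f(T) = -0.080·(T−10) [T>10 °C] = -0.6960
  Pd branch = 0.0053·Pd^0.26·e^(0.059·RH+f) = 0.5516 μm/a
  Cl⁻ term: 0.01025·29.4^0.27·exp(0.036·80+0.049·18.7) = 1.137
  sum: 0.5516 + 1.137 → r_corr = 1.689 μm/a
Ordering by μm/a: zinc (1.91) > copper (1.69)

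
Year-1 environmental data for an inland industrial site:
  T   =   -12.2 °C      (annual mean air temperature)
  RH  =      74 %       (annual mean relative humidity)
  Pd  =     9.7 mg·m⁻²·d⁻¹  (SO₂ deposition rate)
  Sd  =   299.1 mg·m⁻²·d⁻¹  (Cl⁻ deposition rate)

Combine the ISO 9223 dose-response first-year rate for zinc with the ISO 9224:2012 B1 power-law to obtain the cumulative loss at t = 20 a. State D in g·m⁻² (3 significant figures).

D(20) = 60.6 g·m⁻²

zinc: f(T) = +0.038·(T−10) [T≤10 °C] = -0.8436
  Pd branch = 0.0129·Pd^0.44·e^(0.046·RH+f) = 0.4537 μm/a
  Sd branch = 0.0175·Sd^0.57·e^(0.008·RH+0.085·T) = 0.2891 μm/a
  r_corr = 0.4537 + 0.2891 = 0.7427 μm/a
Power-law: D(20) = r_corr · 20^0.813
  D(20) = 0.7427 × 20^0.813 = 0.7427 × 11.42 = 8.483 μm
  Mass loss = 8.483 μm × 7.14 g/cm³ = 60.57 g·m⁻²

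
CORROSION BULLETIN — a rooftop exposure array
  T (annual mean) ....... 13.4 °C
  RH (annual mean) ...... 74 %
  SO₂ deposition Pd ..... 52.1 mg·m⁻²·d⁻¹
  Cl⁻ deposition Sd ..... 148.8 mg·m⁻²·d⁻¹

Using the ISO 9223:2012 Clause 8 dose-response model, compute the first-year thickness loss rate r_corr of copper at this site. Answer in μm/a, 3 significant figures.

r_corr = 1.98 μm/a

copper: temperature factor f = -0.080·(3.4) = -0.2720
  sulphur-dioxide contribution → 0.8885 μm/a
  chloride contribution → 1.095 μm/a
  ⇒ r_corr(copper) = 1.984 μm/a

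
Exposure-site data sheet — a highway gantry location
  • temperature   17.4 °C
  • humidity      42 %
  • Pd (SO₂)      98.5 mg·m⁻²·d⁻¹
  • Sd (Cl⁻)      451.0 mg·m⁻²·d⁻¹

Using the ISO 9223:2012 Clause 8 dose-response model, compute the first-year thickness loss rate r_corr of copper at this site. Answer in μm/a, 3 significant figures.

copper: temperature factor f = -0.080·(7.4) = -0.5920
  sulphur-dioxide contribution → 0.1153 μm/a
  chloride contribution → 0.5679 μm/a
  ⇒ r_corr(copper) = 0.6832 μm/a

r_corr = 0.683 μm/a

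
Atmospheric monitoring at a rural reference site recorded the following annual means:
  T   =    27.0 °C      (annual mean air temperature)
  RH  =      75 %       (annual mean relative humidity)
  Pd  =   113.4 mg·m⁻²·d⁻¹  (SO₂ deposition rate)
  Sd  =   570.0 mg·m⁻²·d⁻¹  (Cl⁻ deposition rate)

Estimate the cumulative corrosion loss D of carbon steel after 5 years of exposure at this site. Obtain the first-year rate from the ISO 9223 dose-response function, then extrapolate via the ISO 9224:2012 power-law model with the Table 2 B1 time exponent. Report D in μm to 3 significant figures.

carbon steel: f(T) = -0.054·(T−10) [T>10 °C] = -0.9180
  sulphur-dioxide contribution → 37.08 μm/a
  chloride contribution → 182.5 μm/a
  ⇒ r_corr(carbon steel) = 219.5 μm/a
Power-law: D(5) = r_corr · 5^0.523
  D(5) = 219.5 × 5^0.523 = 219.5 × 2.32 = 509.4 μm

D(5) = 509 μm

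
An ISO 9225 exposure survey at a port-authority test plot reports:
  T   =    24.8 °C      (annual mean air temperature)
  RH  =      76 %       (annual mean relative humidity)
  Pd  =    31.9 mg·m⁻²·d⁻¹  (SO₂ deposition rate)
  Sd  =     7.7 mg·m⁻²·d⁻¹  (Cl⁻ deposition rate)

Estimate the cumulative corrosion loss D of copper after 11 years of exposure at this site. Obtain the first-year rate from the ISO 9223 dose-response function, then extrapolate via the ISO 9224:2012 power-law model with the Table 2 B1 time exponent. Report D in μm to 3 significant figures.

copper: f(T) = -0.080·(T−10) [T>10 °C] = -1.1840
  sulphur-dioxide contribution → 0.3535 μm/a
  chloride contribution → 0.9248 μm/a
  ⇒ r_corr(copper) = 1.278 μm/a
Long-term exponent b (ISO 9224 Table 2, B1) = 0.667
  D(11) = 1.278 × 11^0.667 = 1.278 × 4.95 = 6.328 μm

D(11) = 6.33 μm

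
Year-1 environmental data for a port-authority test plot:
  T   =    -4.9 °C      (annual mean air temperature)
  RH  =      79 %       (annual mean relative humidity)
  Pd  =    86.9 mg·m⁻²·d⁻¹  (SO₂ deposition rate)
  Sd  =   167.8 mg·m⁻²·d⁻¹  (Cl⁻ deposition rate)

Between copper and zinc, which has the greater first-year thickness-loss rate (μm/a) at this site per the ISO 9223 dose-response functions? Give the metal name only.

zinc

copper: f(T) = +0.126·(T−10) [T≤10 °C] = -1.8774
  SO₂ term: 0.0053·86.9^0.26·exp(0.059·79-1.8774) = 0.2737
  Sd branch = 0.01025·Sd^0.27·e^(0.036·RH+0.049·T) = 0.5524 μm/a
  sum: 0.2737 + 0.5524 → r_corr = 0.8262 μm/a
zinc: f(T) = +0.038·(T−10) [T≤10 °C] = -0.5662
  Pd branch = 0.0129·Pd^0.44·e^(0.046·RH+f) = 1.977 μm/a
  Cl⁻ term: 0.0175·167.8^0.57·exp(0.008·79+0.085·-4.9) = 0.4025
  r_corr = 1.977 + 0.4025 = 2.38 μm/a
Ordering by μm/a: zinc (2.38) > copper (0.826)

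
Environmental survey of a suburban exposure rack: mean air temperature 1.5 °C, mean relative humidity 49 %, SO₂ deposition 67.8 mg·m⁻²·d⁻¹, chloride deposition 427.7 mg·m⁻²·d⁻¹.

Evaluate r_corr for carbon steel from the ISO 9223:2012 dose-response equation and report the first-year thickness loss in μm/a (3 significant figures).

carbon steel: temperature factor f = +0.150·(-8.5) = -1.2750
  Pd branch = 1.77·Pd^0.52·e^(0.02·RH+f) = 11.81 μm/a
  Cl⁻ term: 0.102·427.7^0.62·exp(0.033·49+0.04·1.5) = 23.35
  sum: 11.81 + 23.35 → r_corr = 35.15 μm/a

r_corr = 35.2 μm/a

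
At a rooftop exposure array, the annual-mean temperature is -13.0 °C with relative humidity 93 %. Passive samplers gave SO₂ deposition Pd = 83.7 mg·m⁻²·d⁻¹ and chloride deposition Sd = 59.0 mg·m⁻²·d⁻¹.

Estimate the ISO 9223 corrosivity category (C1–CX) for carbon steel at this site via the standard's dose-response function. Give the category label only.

carbon steel: f(T) = +0.150·(T−10) [T≤10 °C] = -3.4500
  Pd branch = 1.77·Pd^0.52·e^(0.02·RH+f) = 3.608 μm/a
  Sd branch = 0.102·Sd^0.62·e^(0.033·RH+0.04·T) = 16.35 μm/a
  sum: 3.608 + 16.35 → r_corr = 19.96 μm/a
20 μm/a falls in (1.3, 25] for carbon steel → category C2

C2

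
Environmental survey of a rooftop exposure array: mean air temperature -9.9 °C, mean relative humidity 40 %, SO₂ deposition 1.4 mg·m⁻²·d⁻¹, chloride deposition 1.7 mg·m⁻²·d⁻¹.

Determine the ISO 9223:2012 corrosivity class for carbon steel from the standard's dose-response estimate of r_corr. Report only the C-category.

carbon steel: temperature factor f = +0.150·(-19.9) = -2.9850
  Pd branch = 1.77·Pd^0.52·e^(0.02·RH+f) = 0.2372 μm/a
  Sd branch = 0.102·Sd^0.62·e^(0.033·RH+0.04·T) = 0.3571 μm/a
  sum: 0.2372 + 0.3571 → r_corr = 0.5942 μm/a
Category bounds: 0…1.3 μm/a bracket r_corr ⇒ C1

C1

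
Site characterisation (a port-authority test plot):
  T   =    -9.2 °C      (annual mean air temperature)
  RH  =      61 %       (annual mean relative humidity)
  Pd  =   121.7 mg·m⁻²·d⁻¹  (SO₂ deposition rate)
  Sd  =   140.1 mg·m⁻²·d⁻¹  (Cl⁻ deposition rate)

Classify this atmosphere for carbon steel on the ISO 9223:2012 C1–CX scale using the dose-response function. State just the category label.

carbon steel: f(T) = +0.150·(T−10) [T≤10 °C] = -2.8800
  SO₂ term: 1.77·121.7^0.52·exp(0.02·61-2.8800) = 4.087
  Cl⁻ term: 0.102·140.1^0.62·exp(0.033·61+0.04·-9.2) = 11.32
  sum: 4.087 + 11.32 → r_corr = 15.41 μm/a
Category bounds: 1.3…25 μm/a bracket r_corr ⇒ C2

C2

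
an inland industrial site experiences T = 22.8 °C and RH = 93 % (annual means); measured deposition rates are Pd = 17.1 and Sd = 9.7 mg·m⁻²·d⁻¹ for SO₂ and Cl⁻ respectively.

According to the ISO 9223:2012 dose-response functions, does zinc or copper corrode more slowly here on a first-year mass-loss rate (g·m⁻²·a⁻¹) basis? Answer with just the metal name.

zinc: T>10 °C ⇒ hinge -0.071·(22.8−10) = -0.9088
  sulphur-dioxide contribution → 1.307 μm/a
  chloride contribution → 0.9338 μm/a
  ⇒ r_corr(zinc) = 2.241 μm/a
  mass loss = 2.241 μm/a × 7.14 g/cm³ = 16 g·m⁻²·a⁻¹
copper: f(T) = -0.080·(T−10) [T>10 °C] = -1.0240
  sulphur-dioxide contribution → 0.9619 μm/a
  chloride contribution → 1.646 μm/a
  total first-year rate 2.608 μm/a
  mass loss = 2.608 μm/a × 8.96 g/cm³ = 23.36 g·m⁻²·a⁻¹
Ordering by g·m⁻²·a⁻¹: copper (23.4) > zinc (16)

zinc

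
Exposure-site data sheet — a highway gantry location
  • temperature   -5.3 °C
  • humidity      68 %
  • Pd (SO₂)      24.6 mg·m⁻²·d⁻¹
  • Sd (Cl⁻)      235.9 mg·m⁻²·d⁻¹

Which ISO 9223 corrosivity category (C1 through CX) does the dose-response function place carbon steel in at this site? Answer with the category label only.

carbon steel: temperature factor f = +0.150·(-15.3) = -2.2950
  Pd branch = 1.77·Pd^0.52·e^(0.02·RH+f) = 3.674 μm/a
  Sd branch = 0.102·Sd^0.62·e^(0.033·RH+0.04·T) = 23.02 μm/a
  r_corr = 3.674 + 23.02 = 26.7 μm/a
ISO 9223 Table 2 (carbon steel): 25 < 26.7 ≤ 50 μm/a ⇒ C3

C3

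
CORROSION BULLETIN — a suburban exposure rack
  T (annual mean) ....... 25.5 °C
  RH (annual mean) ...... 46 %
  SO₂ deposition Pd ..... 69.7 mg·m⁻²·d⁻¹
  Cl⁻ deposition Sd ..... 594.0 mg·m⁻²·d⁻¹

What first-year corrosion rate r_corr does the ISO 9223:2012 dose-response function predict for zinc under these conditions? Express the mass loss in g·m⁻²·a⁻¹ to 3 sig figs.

r_corr = 61.8 g·m⁻²·a⁻¹

zinc: temperature factor f = -0.071·(15.5) = -1.1005
  Pd branch = 0.0129·Pd^0.44·e^(0.046·RH+f) = 0.2305 μm/a
  Sd branch = 0.0175·Sd^0.57·e^(0.008·RH+0.085·T) = 8.419 μm/a
  sum: 0.2305 + 8.419 → r_corr = 8.649 μm/a
Convert to mass loss: 8.649 μm/a × 7.14 g/cm³ = 61.76 g·m⁻²·a⁻¹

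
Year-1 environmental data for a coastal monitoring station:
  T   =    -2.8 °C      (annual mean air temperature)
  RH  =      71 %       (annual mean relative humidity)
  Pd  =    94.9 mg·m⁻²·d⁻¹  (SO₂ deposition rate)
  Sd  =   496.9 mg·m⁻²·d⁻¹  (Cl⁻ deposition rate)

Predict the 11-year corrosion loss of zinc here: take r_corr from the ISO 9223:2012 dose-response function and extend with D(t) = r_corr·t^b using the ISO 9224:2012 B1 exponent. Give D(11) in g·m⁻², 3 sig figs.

zinc: temperature factor f = +0.038·(-12.8) = -0.4864
  Pd branch = 0.0129·Pd^0.44·e^(0.046·RH+f) = 1.541 μm/a
  Sd branch = 0.0175·Sd^0.57·e^(0.008·RH+0.085·T) = 0.838 μm/a
  sum: 1.541 + 0.838 → r_corr = 2.379 μm/a
ISO 9224: D(t) = r_corr · t^b with b = 0.813 (zinc, B1)
  D(11) = 2.379 × 11^0.813 = 2.379 × 7.025 = 16.71 μm
  Mass loss = 16.71 μm × 7.14 g/cm³ = 119.3 g·m⁻²

D(11) = 119 g·m⁻²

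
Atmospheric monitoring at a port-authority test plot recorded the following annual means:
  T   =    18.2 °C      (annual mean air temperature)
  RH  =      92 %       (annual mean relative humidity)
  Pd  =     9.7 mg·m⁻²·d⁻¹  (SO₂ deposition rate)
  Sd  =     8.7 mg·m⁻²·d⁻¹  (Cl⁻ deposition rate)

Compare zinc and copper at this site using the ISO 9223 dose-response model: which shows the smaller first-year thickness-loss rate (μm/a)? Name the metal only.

zinc: temperature factor f = -0.071·(8.2) = -0.5822
  SO₂ term: 0.0129·9.7^0.44·exp(0.046·92-0.5822) = 1.349
  Sd branch = 0.0175·Sd^0.57·e^(0.008·RH+0.085·T) = 0.5889 μm/a
  sum: 1.349 + 0.5889 → r_corr = 1.937 μm/a
copper: temperature factor f = -0.080·(8.2) = -0.6560
  Pd branch = 0.0053·Pd^0.26·e^(0.059·RH+f) = 1.131 μm/a
  Cl⁻ term: 0.01025·8.7^0.27·exp(0.036·92+0.049·18.2) = 1.23
  r_corr = 1.131 + 1.23 = 2.361 μm/a
Ordering by μm/a: copper (2.36) > zinc (1.94)

zinc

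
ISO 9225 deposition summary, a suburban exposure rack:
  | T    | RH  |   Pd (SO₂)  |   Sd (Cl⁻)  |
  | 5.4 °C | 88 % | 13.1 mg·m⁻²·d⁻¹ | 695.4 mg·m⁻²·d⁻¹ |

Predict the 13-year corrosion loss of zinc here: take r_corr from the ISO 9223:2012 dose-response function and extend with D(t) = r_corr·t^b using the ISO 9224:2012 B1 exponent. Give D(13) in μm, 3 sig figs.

zinc: T≤10 °C ⇒ hinge +0.038·(5.4−10) = -0.1748
  sulphur-dioxide contribution → 1.924 μm/a
  chloride contribution → 2.335 μm/a
  total first-year rate 4.259 μm/a
Long-term exponent b (ISO 9224 Table 2, B1) = 0.813
  D(13) = 4.259 × 13^0.813 = 4.259 × 8.047 = 34.27 μm

D(13) = 34.3 μm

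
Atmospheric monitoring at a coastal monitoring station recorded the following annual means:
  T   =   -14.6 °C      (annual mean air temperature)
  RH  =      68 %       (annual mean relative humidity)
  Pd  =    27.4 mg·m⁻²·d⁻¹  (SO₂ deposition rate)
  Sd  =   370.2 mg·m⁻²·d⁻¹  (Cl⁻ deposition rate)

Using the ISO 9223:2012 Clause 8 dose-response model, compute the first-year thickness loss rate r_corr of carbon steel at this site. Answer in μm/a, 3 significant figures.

r_corr = 22.0 μm/a

carbon steel: temperature factor f = +0.150·(-24.6) = -3.6900
  sulphur-dioxide contribution → 0.9632 μm/a
  chloride contribution → 20.99 μm/a
  ⇒ r_corr(carbon steel) = 21.95 μm/a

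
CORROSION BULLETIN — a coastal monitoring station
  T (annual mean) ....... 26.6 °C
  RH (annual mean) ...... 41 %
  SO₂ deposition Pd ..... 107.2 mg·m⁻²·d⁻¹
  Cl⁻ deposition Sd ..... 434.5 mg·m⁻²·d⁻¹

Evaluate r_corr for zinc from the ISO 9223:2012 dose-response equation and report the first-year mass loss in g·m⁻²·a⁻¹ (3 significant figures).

zinc: f(T) = -0.071·(T−10) [T>10 °C] = -1.1786
  SO₂ term: 0.0129·107.2^0.44·exp(0.046·41-1.1786) = 0.2047
  Sd branch = 0.0175·Sd^0.57·e^(0.008·RH+0.085·T) = 7.432 μm/a
  sum: 0.2047 + 7.432 → r_corr = 7.636 μm/a
Convert to mass loss: 7.636 μm/a × 7.14 g/cm³ = 54.52 g·m⁻²·a⁻¹

r_corr = 54.5 g·m⁻²·a⁻¹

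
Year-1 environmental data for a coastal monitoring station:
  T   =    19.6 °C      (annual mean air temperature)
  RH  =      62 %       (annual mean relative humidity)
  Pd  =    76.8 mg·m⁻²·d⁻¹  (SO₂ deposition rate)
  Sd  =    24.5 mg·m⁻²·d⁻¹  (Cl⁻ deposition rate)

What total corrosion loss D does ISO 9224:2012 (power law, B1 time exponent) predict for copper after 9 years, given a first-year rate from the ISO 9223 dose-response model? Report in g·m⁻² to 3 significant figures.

copper: f(T) = -0.080·(T−10) [T>10 °C] = -0.7680
  sulphur-dioxide contribution → 0.2948 μm/a
  chloride contribution → 0.5919 μm/a
  total first-year rate 0.8867 μm/a
Long-term exponent b (ISO 9224 Table 2, B1) = 0.667
  D(9) = 0.8867 × 9^0.667 = 0.8867 × 4.33 = 3.839 μm
  Mass loss = 3.839 μm × 8.96 g/cm³ = 34.4 g·m⁻²

D(9) = 34.4 g·m⁻²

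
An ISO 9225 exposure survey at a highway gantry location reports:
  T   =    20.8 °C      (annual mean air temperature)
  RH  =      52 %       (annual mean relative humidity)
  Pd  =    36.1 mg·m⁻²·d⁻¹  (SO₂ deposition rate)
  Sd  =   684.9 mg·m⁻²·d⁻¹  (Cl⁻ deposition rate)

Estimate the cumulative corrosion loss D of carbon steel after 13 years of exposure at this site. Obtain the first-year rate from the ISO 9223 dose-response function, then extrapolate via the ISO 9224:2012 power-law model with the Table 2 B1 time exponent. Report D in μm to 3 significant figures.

D(13) = 355 μm

carbon steel: temperature factor f = -0.054·(10.8) = -0.5832
  Pd branch = 1.77·Pd^0.52·e^(0.02·RH+f) = 18.04 μm/a
  Sd branch = 0.102·Sd^0.62·e^(0.033·RH+0.04·T) = 74.69 μm/a
  r_corr = 18.04 + 74.69 = 92.73 μm/a
Long-term exponent b (ISO 9224 Table 2, B1) = 0.523
  D(13) = 92.73 × 13^0.523 = 92.73 × 3.825 = 354.7 μm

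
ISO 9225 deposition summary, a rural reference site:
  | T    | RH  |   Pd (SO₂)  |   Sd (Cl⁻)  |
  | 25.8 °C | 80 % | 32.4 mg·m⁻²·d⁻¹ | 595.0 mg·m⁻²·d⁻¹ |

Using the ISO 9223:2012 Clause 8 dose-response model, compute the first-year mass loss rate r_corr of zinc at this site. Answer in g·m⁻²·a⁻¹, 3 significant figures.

zinc: temperature factor f = -0.071·(15.8) = -1.1218
  Pd branch = 0.0129·Pd^0.44·e^(0.046·RH+f) = 0.7696 μm/a
  Sd branch = 0.0175·Sd^0.57·e^(0.008·RH+0.085·T) = 11.35 μm/a
  r_corr = 0.7696 + 11.35 = 12.12 μm/a
Convert to mass loss: 12.12 μm/a × 7.14 g/cm³ = 86.51 g·m⁻²·a⁻¹

r_corr = 86.5 g·m⁻²·a⁻¹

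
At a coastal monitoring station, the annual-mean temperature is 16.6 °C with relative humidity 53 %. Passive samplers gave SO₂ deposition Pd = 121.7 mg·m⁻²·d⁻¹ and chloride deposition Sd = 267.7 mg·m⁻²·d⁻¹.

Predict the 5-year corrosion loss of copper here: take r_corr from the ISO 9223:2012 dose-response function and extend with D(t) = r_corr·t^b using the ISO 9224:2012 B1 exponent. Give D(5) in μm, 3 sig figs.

copper: T>10 °C ⇒ hinge -0.080·(16.6−10) = -0.5280
  Pd branch = 0.0053·Pd^0.26·e^(0.059·RH+f) = 0.2484 μm/a
  Sd branch = 0.01025·Sd^0.27·e^(0.036·RH+0.049·T) = 0.7048 μm/a
  sum: 0.2484 + 0.7048 → r_corr = 0.9532 μm/a
Power-law: D(5) = r_corr · 5^0.667
  D(5) = 0.9532 × 5^0.667 = 0.9532 × 2.926 = 2.789 μm

D(5) = 2.79 μm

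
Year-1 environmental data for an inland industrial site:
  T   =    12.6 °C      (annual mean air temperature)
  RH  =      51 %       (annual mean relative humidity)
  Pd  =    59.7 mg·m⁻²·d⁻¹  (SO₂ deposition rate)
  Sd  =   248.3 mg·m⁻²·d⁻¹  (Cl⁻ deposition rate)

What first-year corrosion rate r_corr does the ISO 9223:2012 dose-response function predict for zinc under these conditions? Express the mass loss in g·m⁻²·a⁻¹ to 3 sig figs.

r_corr = 17.5 g·m⁻²·a⁻¹

zinc: f(T) = -0.071·(T−10) [T>10 °C] = -0.1846
  Pd branch = 0.0129·Pd^0.44·e^(0.046·RH+f) = 0.6772 μm/a
  Cl⁻ term: 0.0175·248.3^0.57·exp(0.008·51+0.085·12.6) = 1.78
  sum: 0.6772 + 1.78 → r_corr = 2.457 μm/a
Convert to mass loss: 2.457 μm/a × 7.14 g/cm³ = 17.55 g·m⁻²·a⁻¹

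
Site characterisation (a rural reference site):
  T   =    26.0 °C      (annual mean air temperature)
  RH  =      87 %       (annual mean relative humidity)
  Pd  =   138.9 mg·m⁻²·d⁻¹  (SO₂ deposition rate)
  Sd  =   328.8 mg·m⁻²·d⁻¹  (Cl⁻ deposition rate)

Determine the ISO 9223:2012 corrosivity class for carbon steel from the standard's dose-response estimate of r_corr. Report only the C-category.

CX

carbon steel: temperature factor f = -0.054·(16.0) = -0.8640
  sulphur-dioxide contribution → 55.29 μm/a
  chloride contribution → 185.2 μm/a
  ⇒ r_corr(carbon steel) = 240.5 μm/a
Category bounds: 200…700 μm/a bracket r_corr ⇒ CX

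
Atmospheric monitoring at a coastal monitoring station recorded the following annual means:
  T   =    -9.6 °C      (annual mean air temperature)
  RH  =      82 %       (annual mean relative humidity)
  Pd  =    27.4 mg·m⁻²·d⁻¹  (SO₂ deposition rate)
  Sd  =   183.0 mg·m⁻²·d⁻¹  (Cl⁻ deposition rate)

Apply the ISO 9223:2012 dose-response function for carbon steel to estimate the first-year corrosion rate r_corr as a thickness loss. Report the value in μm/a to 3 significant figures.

r_corr = 29.0 μm/a

carbon steel: f(T) = +0.150·(T−10) [T≤10 °C] = -2.9400
  sulphur-dioxide contribution → 2.698 μm/a
  chloride contribution → 26.29 μm/a
  ⇒ r_corr(carbon steel) = 28.99 μm/a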